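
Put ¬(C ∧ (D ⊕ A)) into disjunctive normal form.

¬C ∨ (¬D ∧ ¬A) ∨ (A ∧ D)

¬(C ∧ (D ⊕ A))
≡ ¬(C ∧ ((D ∧ ¬A) ∨ (¬D ∧ A)))   (expand ⊕)
≡ ¬C ∨ ¬((D ∧ ¬A) ∨ (¬D ∧ A))   (De Morgan)
≡ ¬C ∨ (¬(D ∧ ¬A) ∧ ¬(¬D ∧ A))   (De Morgan)
≡ ¬C ∨ ((¬D ∨ ¬¬A) ∧ ¬(¬D ∧ A))   (De Morgan)
≡ ¬C ∨ ((¬D ∨ A) ∧ ¬(¬D ∧ A))   (double negation)
≡ ¬C ∨ ((¬D ∨ A) ∧ (¬¬D ∨ ¬A))   (De Morgan)
≡ ¬C ∨ ((¬D ∨ A) ∧ (D ∨ ¬A))   (double negation)
≡ ¬C ∨ (¬D ∧ D) ∨ (¬D ∧ ¬A) ∨ (A ∧ D) ∨ (A ∧ ¬A)   (distribute ∧ over ∨)
≡ ¬C ∨ (¬D ∧ ¬A) ∨ (A ∧ D)   (simplify)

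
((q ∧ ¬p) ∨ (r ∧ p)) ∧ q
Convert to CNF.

(¬p ∨ r) ∧ q

((q ∧ ¬p) ∨ (r ∧ p)) ∧ q
≡ (q ∨ r) ∧ (q ∨ p) ∧ (¬p ∨ r) ∧ (¬p ∨ p) ∧ q   [distribute ∨ over ∧]
≡ (¬p ∨ r) ∧ q   [simplify]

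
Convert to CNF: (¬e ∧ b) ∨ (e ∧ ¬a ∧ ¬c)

(¬e ∨ ¬a) ∧ (¬e ∨ ¬c) ∧ (b ∨ e) ∧ (b ∨ ¬a) ∧ (b ∨ ¬c)

(¬e ∧ b) ∨ (e ∧ ¬a ∧ ¬c)
⇔ (¬e ∨ e) ∧ (¬e ∨ ¬a) ∧ (¬e ∨ ¬c) ∧ (b ∨ e) ∧ (b ∨ ¬a) ∧ (b ∨ ¬c)   (distribute ∨ over ∧)
⇔ (¬e ∨ ¬a) ∧ (¬e ∨ ¬c) ∧ (b ∨ e) ∧ (b ∨ ¬a) ∧ (b ∨ ¬c)   (simplify)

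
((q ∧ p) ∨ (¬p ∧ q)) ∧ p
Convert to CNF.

q ∧ p

((q ∧ p) ∨ (¬p ∧ q)) ∧ p
⇔ (q ∨ ¬p) ∧ (q ∨ q) ∧ (p ∨ ¬p) ∧ (p ∨ q) ∧ p   — distribute ∨ over ∧
⇔ q ∧ p   — simplify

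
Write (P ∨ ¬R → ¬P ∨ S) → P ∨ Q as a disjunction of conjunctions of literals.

P ∨ Q

(P ∨ ¬R → ¬P ∨ S) → P ∨ Q
⇔ ¬(P ∨ ¬R → ¬P ∨ S) ∨ P ∨ Q   (eliminate →)
⇔ ¬(¬(P ∨ ¬R) ∨ ¬P ∨ S) ∨ P ∨ Q   (eliminate →)
⇔ ¬¬(P ∨ ¬R) ∧ ¬¬P ∧ ¬S ∨ P ∨ Q   (De Morgan)
⇔ (P ∨ ¬R) ∧ ¬¬P ∧ ¬S ∨ P ∨ Q   (double negation)
⇔ (P ∨ ¬R) ∧ P ∧ ¬S ∨ P ∨ Q   (double negation)
⇔ P ∧ P ∧ ¬S ∨ ¬R ∧ P ∧ ¬S ∨ P ∨ Q   (distribute ∧ over ∨)
⇔ P ∨ Q   (simplify)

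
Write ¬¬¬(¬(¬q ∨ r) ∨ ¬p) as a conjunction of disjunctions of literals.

¬¬¬(¬(¬q ∨ r) ∨ ¬p)
⇔ ¬(¬(¬q ∨ r) ∨ ¬p)   [double negation]
⇔ ¬¬(¬q ∨ r) ∧ ¬¬p   [De Morgan]
⇔ (¬q ∨ r) ∧ ¬¬p   [double negation]
⇔ (¬q ∨ r) ∧ p   [double negation]

(¬q ∨ r) ∧ p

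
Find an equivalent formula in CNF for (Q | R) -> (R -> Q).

(Q | R) -> (R -> Q)
⇔ ~(Q | R) | (R -> Q)   (eliminate ->)
⇔ ~(Q | R) | ~R | Q   (eliminate ->)
⇔ (~Q & ~R) | ~R | Q   (De Morgan)
⇔ (~Q | ~R | Q) & (~R | ~R | Q)   (distribute | over &)
⇔ ~R | Q   (simplify)

~R | Q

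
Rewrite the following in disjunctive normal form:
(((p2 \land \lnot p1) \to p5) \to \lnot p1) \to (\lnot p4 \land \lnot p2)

p1 \lor (\lnot p4 \land \lnot p2)

(((p2 \land \lnot p1) \to p5) \to \lnot p1) \to (\lnot p4 \land \lnot p2)
⇔ \lnot (((p2 \land \lnot p1) \to p5) \to \lnot p1) \lor (\lnot p4 \land \lnot p2)
⇔ \lnot (\lnot ((p2 \land \lnot p1) \to p5) \lor \lnot p1) \lor (\lnot p4 \land \lnot p2)
⇔ \lnot (\lnot (\lnot (p2 \land \lnot p1) \lor p5) \lor \lnot p1) \lor (\lnot p4 \land \lnot p2)
⇔ (\lnot \lnot (\lnot (p2 \land \lnot p1) \lor p5) \land \lnot \lnot p1) \lor (\lnot p4 \land \lnot p2)
⇔ ((\lnot (p2 \land \lnot p1) \lor p5) \land \lnot \lnot p1) \lor (\lnot p4 \land \lnot p2)
⇔ ((\lnot p2 \lor \lnot \lnot p1 \lor p5) \land \lnot \lnot p1) \lor (\lnot p4 \land \lnot p2)
⇔ ((\lnot p2 \lor p1 \lor p5) \land \lnot \lnot p1) \lor (\lnot p4 \land \lnot p2)
⇔ ((\lnot p2 \lor p1 \lor p5) \land p1) \lor (\lnot p4 \land \lnot p2)
⇔ (\lnot p2 \land p1) \lor (p1 \land p1) \lor (p5 \land p1) \lor (\lnot p4 \land \lnot p2)
⇔ p1 \lor (\lnot p4 \land \lnot p2)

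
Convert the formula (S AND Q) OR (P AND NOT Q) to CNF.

(S OR P) AND (S OR NOT Q) AND (Q OR P)

(S AND Q) OR (P AND NOT Q)
≡ (S OR P) AND (S OR NOT Q) AND (Q OR P) AND (Q OR NOT Q)   (distribute OR over AND)
≡ (S OR P) AND (S OR NOT Q) AND (Q OR P)   (simplify)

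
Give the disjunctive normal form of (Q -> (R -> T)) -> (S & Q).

(Q & R & ~T) | (S & Q)

(Q -> (R -> T)) -> (S & Q)
≡ ~(Q -> (R -> T)) | (S & Q)   — eliminate ->
≡ ~(~Q | (R -> T)) | (S & Q)   — eliminate ->
≡ ~(~Q | ~R | T) | (S & Q)   — eliminate ->
≡ (~~Q & ~~R & ~T) | (S & Q)   — De Morgan
≡ (Q & ~~R & ~T) | (S & Q)   — double negation
≡ (Q & R & ~T) | (S & Q)   — double negation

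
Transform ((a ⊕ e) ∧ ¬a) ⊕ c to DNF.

(¬a ∧ e ∧ ¬c) ∨ (¬a ∧ ¬e ∧ c) ∨ (a ∧ c)

((a ⊕ e) ∧ ¬a) ⊕ c
= ((a ⊕ e) ∧ ¬a ∧ ¬c) ∨ (¬((a ⊕ e) ∧ ¬a) ∧ c)   [expand ⊕]
= (((a ∧ ¬e) ∨ (¬a ∧ e)) ∧ ¬a ∧ ¬c) ∨ (¬((a ⊕ e) ∧ ¬a) ∧ c)   [expand ⊕]
= (((a ∧ ¬e) ∨ (¬a ∧ e)) ∧ ¬a ∧ ¬c) ∨ (¬(((a ∧ ¬e) ∨ (¬a ∧ e)) ∧ ¬a) ∧ c)   [expand ⊕]
= (((a ∧ ¬e) ∨ (¬a ∧ e)) ∧ ¬a ∧ ¬c) ∨ ((¬((a ∧ ¬e) ∨ (¬a ∧ e)) ∨ ¬¬a) ∧ c)   [De Morgan]
= (((a ∧ ¬e) ∨ (¬a ∧ e)) ∧ ¬a ∧ ¬c) ∨ (((¬(a ∧ ¬e) ∧ ¬(¬a ∧ e)) ∨ ¬¬a) ∧ c)   [De Morgan]
= (((a ∧ ¬e) ∨ (¬a ∧ e)) ∧ ¬a ∧ ¬c) ∨ ((((¬a ∨ ¬¬e) ∧ ¬(¬a ∧ e)) ∨ ¬¬a) ∧ c)   [De Morgan]
= (((a ∧ ¬e) ∨ (¬a ∧ e)) ∧ ¬a ∧ ¬c) ∨ ((((¬a ∨ e) ∧ ¬(¬a ∧ e)) ∨ ¬¬a) ∧ c)   [double negation]
= (((a ∧ ¬e) ∨ (¬a ∧ e)) ∧ ¬a ∧ ¬c) ∨ ((((¬a ∨ e) ∧ (¬¬a ∨ ¬e)) ∨ ¬¬a) ∧ c)   [De Morgan]
= (((a ∧ ¬e) ∨ (¬a ∧ e)) ∧ ¬a ∧ ¬c) ∨ ((((¬a ∨ e) ∧ (a ∨ ¬e)) ∨ ¬¬a) ∧ c)   [double negation]
= (((a ∧ ¬e) ∨ (¬a ∧ e)) ∧ ¬a ∧ ¬c) ∨ ((((¬a ∨ e) ∧ (a ∨ ¬e)) ∨ a) ∧ c)   [double negation]
= (a ∧ ¬e ∧ ¬a ∧ ¬c) ∨ (¬a ∧ e ∧ ¬a ∧ ¬c) ∨ (¬a ∧ a ∧ c) ∨ (¬a ∧ ¬e ∧ c) ∨ (e ∧ a ∧ c) ∨ (e ∧ ¬e ∧ c) ∨ (a ∧ c)   [distribute ∧ over ∨]
= (¬a ∧ e ∧ ¬c) ∨ (¬a ∧ ¬e ∧ c) ∨ (a ∧ c)   [simplify]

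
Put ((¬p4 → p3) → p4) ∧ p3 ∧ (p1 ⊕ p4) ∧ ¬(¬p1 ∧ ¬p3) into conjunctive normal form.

(¬p3 ∨ p4) ∧ p3 ∧ (p1 ∨ p4) ∧ (¬p1 ∨ ¬p4)

((¬p4 → p3) → p4) ∧ p3 ∧ (p1 ⊕ p4) ∧ ¬(¬p1 ∧ ¬p3)
≡ (¬(¬p4 → p3) ∨ p4) ∧ p3 ∧ (p1 ⊕ p4) ∧ ¬(¬p1 ∧ ¬p3)   (eliminate →)
≡ (¬(¬¬p4 ∨ p3) ∨ p4) ∧ p3 ∧ (p1 ⊕ p4) ∧ ¬(¬p1 ∧ ¬p3)   (eliminate →)
≡ (¬(¬¬p4 ∨ p3) ∨ p4) ∧ p3 ∧ (p1 ∨ p4) ∧ ¬(p1 ∧ p4) ∧ ¬(¬p1 ∧ ¬p3)   (expand ⊕)
≡ ((¬¬¬p4 ∧ ¬p3) ∨ p4) ∧ p3 ∧ (p1 ∨ p4) ∧ ¬(p1 ∧ p4) ∧ ¬(¬p1 ∧ ¬p3)   (De Morgan)
≡ ((¬p4 ∧ ¬p3) ∨ p4) ∧ p3 ∧ (p1 ∨ p4) ∧ ¬(p1 ∧ p4) ∧ ¬(¬p1 ∧ ¬p3)   (double negation)
≡ ((¬p4 ∧ ¬p3) ∨ p4) ∧ p3 ∧ (p1 ∨ p4) ∧ (¬p1 ∨ ¬p4) ∧ ¬(¬p1 ∧ ¬p3)   (De Morgan)
≡ ((¬p4 ∧ ¬p3) ∨ p4) ∧ p3 ∧ (p1 ∨ p4) ∧ (¬p1 ∨ ¬p4) ∧ (¬¬p1 ∨ ¬¬p3)   (De Morgan)
≡ ((¬p4 ∧ ¬p3) ∨ p4) ∧ p3 ∧ (p1 ∨ p4) ∧ (¬p1 ∨ ¬p4) ∧ (p1 ∨ ¬¬p3)   (double negation)
≡ ((¬p4 ∧ ¬p3) ∨ p4) ∧ p3 ∧ (p1 ∨ p4) ∧ (¬p1 ∨ ¬p4) ∧ (p1 ∨ p3)   (double negation)
≡ (¬p4 ∨ p4) ∧ (¬p3 ∨ p4) ∧ p3 ∧ (p1 ∨ p4) ∧ (¬p1 ∨ ¬p4) ∧ (p1 ∨ p3)   (distribute ∨ over ∧)
≡ (¬p3 ∨ p4) ∧ p3 ∧ (p1 ∨ p4) ∧ (¬p1 ∨ ¬p4)   (simplify)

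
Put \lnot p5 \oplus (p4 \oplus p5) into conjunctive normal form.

\lnot p5 \oplus (p4 \oplus p5)
≡ (\lnot p5 \lor (p4 \oplus p5)) \land \lnot (\lnot p5 \land (p4 \oplus p5))   [expand \oplus]
≡ (\lnot p5 \lor ((p4 \lor p5) \land \lnot (p4 \land p5))) \land \lnot (\lnot p5 \land (p4 \oplus p5))   [expand \oplus]
≡ (\lnot p5 \lor ((p4 \lor p5) \land \lnot (p4 \land p5))) \land \lnot (\lnot p5 \land (p4 \lor p5) \land \lnot (p4 \land p5))   [expand \oplus]
≡ (\lnot p5 \lor ((p4 \lor p5) \land (\lnot p4 \lor \lnot p5))) \land \lnot (\lnot p5 \land (p4 \lor p5) \land \lnot (p4 \land p5))   [De Morgan]
≡ (\lnot p5 \lor ((p4 \lor p5) \land (\lnot p4 \lor \lnot p5))) \land (\lnot \lnot p5 \lor \lnot (p4 \lor p5) \lor \lnot \lnot (p4 \land p5))   [De Morgan]
≡ (\lnot p5 \lor ((p4 \lor p5) \land (\lnot p4 \lor \lnot p5))) \land (p5 \lor \lnot (p4 \lor p5) \lor \lnot \lnot (p4 \land p5))   [double negation]
≡ (\lnot p5 \lor ((p4 \lor p5) \land (\lnot p4 \lor \lnot p5))) \land (p5 \lor (\lnot p4 \land \lnot p5) \lor \lnot \lnot (p4 \land p5))   [De Morgan]
≡ (\lnot p5 \lor ((p4 \lor p5) \land (\lnot p4 \lor \lnot p5))) \land (p5 \lor (\lnot p4 \land \lnot p5) \lor (p4 \land p5))   [double negation]
≡ (\lnot p5 \lor p4 \lor p5) \land (\lnot p5 \lor \lnot p4 \lor \lnot p5) \land (p5 \lor \lnot p4 \lor p4) \land (p5 \lor \lnot p4 \lor p5) \land (p5 \lor \lnot p5 \lor p4) \land (p5 \lor \lnot p5 \lor p5)   [distribute \lor over \land]
≡ (\lnot p5 \lor \lnot p4) \land (p5 \lor \lnot p4)   [simplify]

(\lnot p5 \lor \lnot p4) \land (p5 \lor \lnot p4)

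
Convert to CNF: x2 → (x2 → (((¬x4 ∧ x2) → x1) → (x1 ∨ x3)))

¬x2 ∨ ¬x4 ∨ x1 ∨ x3

x2 → (x2 → (((¬x4 ∧ x2) → x1) → (x1 ∨ x3)))
≡ ¬x2 ∨ (x2 → (((¬x4 ∧ x2) → x1) → (x1 ∨ x3)))   (eliminate →)
≡ ¬x2 ∨ ¬x2 ∨ (((¬x4 ∧ x2) → x1) → (x1 ∨ x3))   (eliminate →)
≡ ¬x2 ∨ ¬x2 ∨ ¬((¬x4 ∧ x2) → x1) ∨ x1 ∨ x3   (eliminate →)
≡ ¬x2 ∨ ¬x2 ∨ ¬(¬(¬x4 ∧ x2) ∨ x1) ∨ x1 ∨ x3   (eliminate →)
≡ ¬x2 ∨ ¬x2 ∨ (¬¬(¬x4 ∧ x2) ∧ ¬x1) ∨ x1 ∨ x3   (De Morgan)
≡ ¬x2 ∨ ¬x2 ∨ (¬x4 ∧ x2 ∧ ¬x1) ∨ x1 ∨ x3   (double negation)
≡ (¬x2 ∨ ¬x2 ∨ ¬x4 ∨ x1 ∨ x3) ∧ (¬x2 ∨ ¬x2 ∨ x2 ∨ x1 ∨ x3) ∧ (¬x2 ∨ ¬x2 ∨ ¬x1 ∨ x1 ∨ x3)   (distribute ∨ over ∧)
≡ ¬x2 ∨ ¬x4 ∨ x1 ∨ x3   (simplify)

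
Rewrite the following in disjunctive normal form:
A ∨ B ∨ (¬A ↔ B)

A ∨ B ∨ (¬A ↔ B)
⇔ A ∨ B ∨ ((¬A → B) ∧ (B → ¬A))   — eliminate ↔
⇔ A ∨ B ∨ ((¬¬A ∨ B) ∧ (B → ¬A))   — eliminate →
⇔ A ∨ B ∨ ((¬¬A ∨ B) ∧ (¬B ∨ ¬A))   — eliminate →
⇔ A ∨ B ∨ ((A ∨ B) ∧ (¬B ∨ ¬A))   — double negation
⇔ A ∨ B ∨ (A ∧ ¬B) ∨ (A ∧ ¬A) ∨ (B ∧ ¬B) ∨ (B ∧ ¬A)   — distribute ∧ over ∨
⇔ A ∨ B   — simplify

A ∨ B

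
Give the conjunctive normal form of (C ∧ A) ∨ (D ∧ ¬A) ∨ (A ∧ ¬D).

(C ∧ A) ∨ (D ∧ ¬A) ∨ (A ∧ ¬D)
⇔ (C ∨ D ∨ A) ∧ (C ∨ D ∨ ¬D) ∧ (C ∨ ¬A ∨ A) ∧ (C ∨ ¬A ∨ ¬D) ∧ (A ∨ D ∨ A) ∧ (A ∨ D ∨ ¬D) ∧ (A ∨ ¬A ∨ A) ∧ (A ∨ ¬A ∨ ¬D)   — distribute ∨ over ∧
⇔ (C ∨ ¬A ∨ ¬D) ∧ (A ∨ D)   — simplify

(C ∨ ¬A ∨ ¬D) ∧ (A ∨ D)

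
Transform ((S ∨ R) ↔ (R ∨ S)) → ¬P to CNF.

(S ∨ R ∨ ¬P) ∧ (¬R ∨ ¬P) ∧ (¬S ∨ ¬P)

((S ∨ R) ↔ (R ∨ S)) → ¬P
≡ ¬((S ∨ R) ↔ (R ∨ S)) ∨ ¬P   [eliminate →]
≡ ¬(((S ∨ R) → (R ∨ S)) ∧ ((R ∨ S) → (S ∨ R))) ∨ ¬P   [eliminate ↔]
≡ ¬((¬(S ∨ R) ∨ R ∨ S) ∧ ((R ∨ S) → (S ∨ R))) ∨ ¬P   [eliminate →]
≡ ¬((¬(S ∨ R) ∨ R ∨ S) ∧ (¬(R ∨ S) ∨ S ∨ R)) ∨ ¬P   [eliminate →]
≡ ¬(¬(S ∨ R) ∨ R ∨ S) ∨ ¬(¬(R ∨ S) ∨ S ∨ R) ∨ ¬P   [De Morgan]
≡ (¬¬(S ∨ R) ∧ ¬R ∧ ¬S) ∨ ¬(¬(R ∨ S) ∨ S ∨ R) ∨ ¬P   [De Morgan]
≡ ((S ∨ R) ∧ ¬R ∧ ¬S) ∨ ¬(¬(R ∨ S) ∨ S ∨ R) ∨ ¬P   [double negation]
≡ ((S ∨ R) ∧ ¬R ∧ ¬S) ∨ (¬¬(R ∨ S) ∧ ¬S ∧ ¬R) ∨ ¬P   [De Morgan]
≡ ((S ∨ R) ∧ ¬R ∧ ¬S) ∨ ((R ∨ S) ∧ ¬S ∧ ¬R) ∨ ¬P   [double negation]
≡ (S ∨ R ∨ R ∨ S ∨ ¬P) ∧ (S ∨ R ∨ ¬S ∨ ¬P) ∧ (S ∨ R ∨ ¬R ∨ ¬P) ∧ (¬R ∨ R ∨ S ∨ ¬P) ∧ (¬R ∨ ¬S ∨ ¬P) ∧ (¬R ∨ ¬R ∨ ¬P) ∧ (¬S ∨ R ∨ S ∨ ¬P) ∧ (¬S ∨ ¬S ∨ ¬P) ∧ (¬S ∨ ¬R ∨ ¬P)   [distribute ∨ over ∧]
≡ (S ∨ R ∨ ¬P) ∧ (¬R ∨ ¬P) ∧ (¬S ∨ ¬P)   [simplify]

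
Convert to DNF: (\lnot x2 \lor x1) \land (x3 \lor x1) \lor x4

(\lnot x2 \lor x1) \land (x3 \lor x1) \lor x4
≡ \lnot x2 \land x3 \lor \lnot x2 \land x1 \lor x1 \land x3 \lor x1 \land x1 \lor x4
≡ \lnot x2 \land x3 \lor x1 \lor x4

\lnot x2 \land x3 \lor x1 \lor x4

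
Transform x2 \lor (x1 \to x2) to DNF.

x2 \lor (x1 \to x2)
= x2 \lor \lnot x1 \lor x2   [eliminate \to]
= x2 \lor \lnot x1   [simplify]

x2 \lor \lnot x1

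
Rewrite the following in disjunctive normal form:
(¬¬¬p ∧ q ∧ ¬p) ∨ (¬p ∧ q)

(¬¬¬p ∧ q ∧ ¬p) ∨ (¬p ∧ q)
≡ (¬p ∧ q ∧ ¬p) ∨ (¬p ∧ q)   — double negation
≡ ¬p ∧ q   — simplify

¬p ∧ q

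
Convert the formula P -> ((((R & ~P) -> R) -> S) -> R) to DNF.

~P | (~R & ~S) | (P & ~S) | R

P -> ((((R & ~P) -> R) -> S) -> R)
≡ ~P | ((((R & ~P) -> R) -> S) -> R)   — eliminate ->
≡ ~P | ~(((R & ~P) -> R) -> S) | R   — eliminate ->
≡ ~P | ~(~((R & ~P) -> R) | S) | R   — eliminate ->
≡ ~P | ~(~(~(R & ~P) | R) | S) | R   — eliminate ->
≡ ~P | (~~(~(R & ~P) | R) & ~S) | R   — De Morgan
≡ ~P | ((~(R & ~P) | R) & ~S) | R   — double negation
≡ ~P | ((~R | ~~P | R) & ~S) | R   — De Morgan
≡ ~P | ((~R | P | R) & ~S) | R   — double negation
≡ ~P | (~R & ~S) | (P & ~S) | (R & ~S) | R   — distribute & over |
≡ ~P | (~R & ~S) | (P & ~S) | R   — simplify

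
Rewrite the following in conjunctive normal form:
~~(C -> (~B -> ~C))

~~(C -> (~B -> ~C))
≡ ~~(~C | (~B -> ~C))   (eliminate ->)
≡ ~~(~C | ~~B | ~C)   (eliminate ->)
≡ ~C | ~~B | ~C   (double negation)
≡ ~C | B | ~C   (double negation)
≡ ~C | B   (simplify)

~C | B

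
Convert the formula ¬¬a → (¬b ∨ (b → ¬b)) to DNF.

¬a ∨ ¬b

¬¬a → (¬b ∨ (b → ¬b))
⇔ ¬¬¬a ∨ ¬b ∨ (b → ¬b)   (eliminate →)
⇔ ¬¬¬a ∨ ¬b ∨ ¬b ∨ ¬b   (eliminate →)
⇔ ¬a ∨ ¬b ∨ ¬b ∨ ¬b   (double negation)
⇔ ¬a ∨ ¬b   (simplify)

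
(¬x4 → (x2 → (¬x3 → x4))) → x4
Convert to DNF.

(¬x4 → (x2 → (¬x3 → x4))) → x4
= ¬(¬x4 → (x2 → (¬x3 → x4))) ∨ x4   [eliminate →]
= ¬(¬¬x4 ∨ (x2 → (¬x3 → x4))) ∨ x4   [eliminate →]
= ¬(¬¬x4 ∨ ¬x2 ∨ (¬x3 → x4)) ∨ x4   [eliminate →]
= ¬(¬¬x4 ∨ ¬x2 ∨ ¬¬x3 ∨ x4) ∨ x4   [eliminate →]
= (¬¬¬x4 ∧ ¬¬x2 ∧ ¬¬¬x3 ∧ ¬x4) ∨ x4   [De Morgan]
= (¬x4 ∧ ¬¬x2 ∧ ¬¬¬x3 ∧ ¬x4) ∨ x4   [double negation]
= (¬x4 ∧ x2 ∧ ¬¬¬x3 ∧ ¬x4) ∨ x4   [double negation]
= (¬x4 ∧ x2 ∧ ¬x3 ∧ ¬x4) ∨ x4   [double negation]
= (¬x4 ∧ x2 ∧ ¬x3) ∨ x4   [simplify]

(¬x4 ∧ x2 ∧ ¬x3) ∨ x4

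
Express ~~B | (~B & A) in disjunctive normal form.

~~B | (~B & A)
≡ B | (~B & A)   (double negation)

B | (~B & A)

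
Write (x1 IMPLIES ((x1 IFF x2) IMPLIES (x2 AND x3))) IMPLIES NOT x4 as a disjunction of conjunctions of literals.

(x1 AND x2 AND NOT x3) OR NOT x4

(x1 IMPLIES ((x1 IFF x2) IMPLIES (x2 AND x3))) IMPLIES NOT x4
≡ NOT (x1 IMPLIES ((x1 IFF x2) IMPLIES (x2 AND x3))) OR NOT x4   [eliminate IMPLIES]
≡ NOT (NOT x1 OR ((x1 IFF x2) IMPLIES (x2 AND x3))) OR NOT x4   [eliminate IMPLIES]
≡ NOT (NOT x1 OR NOT (x1 IFF x2) OR (x2 AND x3)) OR NOT x4   [eliminate IMPLIES]
≡ NOT (NOT x1 OR NOT ((x1 IMPLIES x2) AND (x2 IMPLIES x1)) OR (x2 AND x3)) OR NOT x4   [eliminate IFF]
≡ NOT (NOT x1 OR NOT ((NOT x1 OR x2) AND (x2 IMPLIES x1)) OR (x2 AND x3)) OR NOT x4   [eliminate IMPLIES]
≡ NOT (NOT x1 OR NOT ((NOT x1 OR x2) AND (NOT x2 OR x1)) OR (x2 AND x3)) OR NOT x4   [eliminate IMPLIES]
≡ (NOT NOT x1 AND NOT NOT ((NOT x1 OR x2) AND (NOT x2 OR x1)) AND NOT (x2 AND x3)) OR NOT x4   [De Morgan]
≡ (x1 AND NOT NOT ((NOT x1 OR x2) AND (NOT x2 OR x1)) AND NOT (x2 AND x3)) OR NOT x4   [double negation]
≡ (x1 AND (NOT x1 OR x2) AND (NOT x2 OR x1) AND NOT (x2 AND x3)) OR NOT x4   [double negation]
≡ (x1 AND (NOT x1 OR x2) AND (NOT x2 OR x1) AND (NOT x2 OR NOT x3)) OR NOT x4   [De Morgan]
≡ (x1 AND NOT x1 AND NOT x2 AND NOT x2) OR (x1 AND NOT x1 AND NOT x2 AND NOT x3) OR (x1 AND NOT x1 AND x1 AND NOT x2) OR (x1 AND NOT x1 AND x1 AND NOT x3) OR (x1 AND x2 AND NOT x2 AND NOT x2) OR (x1 AND x2 AND NOT x2 AND NOT x3) OR (x1 AND x2 AND x1 AND NOT x2) OR (x1 AND x2 AND x1 AND NOT x3) OR NOT x4   [distribute AND over OR]
≡ (x1 AND x2 AND NOT x3) OR NOT x4   [simplify]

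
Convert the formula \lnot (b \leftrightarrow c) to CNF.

\lnot (b \leftrightarrow c)
≡ \lnot ((b \to c) \land (c \to b))
≡ \lnot ((\lnot b \lor c) \land (c \to b))
≡ \lnot ((\lnot b \lor c) \land (\lnot c \lor b))
≡ \lnot (\lnot b \lor c) \lor \lnot (\lnot c \lor b)
≡ (\lnot \lnot b \land \lnot c) \lor \lnot (\lnot c \lor b)
≡ (b \land \lnot c) \lor \lnot (\lnot c \lor b)
≡ (b \land \lnot c) \lor (\lnot \lnot c \land \lnot b)
≡ (b \land \lnot c) \lor (c \land \lnot b)
≡ (b \lor c) \land (b \lor \lnot b) \land (\lnot c \lor c) \land (\lnot c \lor \lnot b)
≡ (b \lor c) \land (\lnot c \lor \lnot b)

(b \lor c) \land (\lnot c \lor \lnot b)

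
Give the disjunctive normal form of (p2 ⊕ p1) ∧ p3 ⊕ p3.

(p2 ⊕ p1) ∧ p3 ⊕ p3
= (p2 ⊕ p1) ∧ p3 ∧ ¬p3 ∨ ¬((p2 ⊕ p1) ∧ p3) ∧ p3   [expand ⊕]
= (p2 ∧ ¬p1 ∨ ¬p2 ∧ p1) ∧ p3 ∧ ¬p3 ∨ ¬((p2 ⊕ p1) ∧ p3) ∧ p3   [expand ⊕]
= (p2 ∧ ¬p1 ∨ ¬p2 ∧ p1) ∧ p3 ∧ ¬p3 ∨ ¬((p2 ∧ ¬p1 ∨ ¬p2 ∧ p1) ∧ p3) ∧ p3   [expand ⊕]
= (p2 ∧ ¬p1 ∨ ¬p2 ∧ p1) ∧ p3 ∧ ¬p3 ∨ (¬(p2 ∧ ¬p1 ∨ ¬p2 ∧ p1) ∨ ¬p3) ∧ p3   [De Morgan]
= (p2 ∧ ¬p1 ∨ ¬p2 ∧ p1) ∧ p3 ∧ ¬p3 ∨ (¬(p2 ∧ ¬p1) ∧ ¬(¬p2 ∧ p1) ∨ ¬p3) ∧ p3   [De Morgan]
= (p2 ∧ ¬p1 ∨ ¬p2 ∧ p1) ∧ p3 ∧ ¬p3 ∨ ((¬p2 ∨ ¬¬p1) ∧ ¬(¬p2 ∧ p1) ∨ ¬p3) ∧ p3   [De Morgan]
= (p2 ∧ ¬p1 ∨ ¬p2 ∧ p1) ∧ p3 ∧ ¬p3 ∨ ((¬p2 ∨ p1) ∧ ¬(¬p2 ∧ p1) ∨ ¬p3) ∧ p3   [double negation]
= (p2 ∧ ¬p1 ∨ ¬p2 ∧ p1) ∧ p3 ∧ ¬p3 ∨ ((¬p2 ∨ p1) ∧ (¬¬p2 ∨ ¬p1) ∨ ¬p3) ∧ p3   [De Morgan]
= (p2 ∧ ¬p1 ∨ ¬p2 ∧ p1) ∧ p3 ∧ ¬p3 ∨ ((¬p2 ∨ p1) ∧ (p2 ∨ ¬p1) ∨ ¬p3) ∧ p3   [double negation]
= p2 ∧ ¬p1 ∧ p3 ∧ ¬p3 ∨ ¬p2 ∧ p1 ∧ p3 ∧ ¬p3 ∨ ¬p2 ∧ p2 ∧ p3 ∨ ¬p2 ∧ ¬p1 ∧ p3 ∨ p1 ∧ p2 ∧ p3 ∨ p1 ∧ ¬p1 ∧ p3 ∨ ¬p3 ∧ p3   [distribute ∧ over ∨]
= ¬p2 ∧ ¬p1 ∧ p3 ∨ p1 ∧ p2 ∧ p3   [simplify]

¬p2 ∧ ¬p1 ∧ p3 ∨ p1 ∧ p2 ∧ p3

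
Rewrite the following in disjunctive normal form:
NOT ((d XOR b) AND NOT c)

NOT ((d XOR b) AND NOT c)
≡ NOT (((d AND NOT b) OR (NOT d AND b)) AND NOT c)
≡ NOT ((d AND NOT b) OR (NOT d AND b)) OR NOT NOT c
≡ (NOT (d AND NOT b) AND NOT (NOT d AND b)) OR NOT NOT c
≡ ((NOT d OR NOT NOT b) AND NOT (NOT d AND b)) OR NOT NOT c
≡ ((NOT d OR b) AND NOT (NOT d AND b)) OR NOT NOT c
≡ ((NOT d OR b) AND (NOT NOT d OR NOT b)) OR NOT NOT c
≡ ((NOT d OR b) AND (d OR NOT b)) OR NOT NOT c
≡ ((NOT d OR b) AND (d OR NOT b)) OR c
≡ (NOT d AND d) OR (NOT d AND NOT b) OR (b AND d) OR (b AND NOT b) OR c
≡ (NOT d AND NOT b) OR (b AND d) OR c

(NOT d AND NOT b) OR (b AND d) OR c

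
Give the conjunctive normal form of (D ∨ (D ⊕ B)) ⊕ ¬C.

(D ∨ B ∨ ¬C) ∧ (¬D ∨ C) ∧ (¬B ∨ D ∨ C)

(D ∨ (D ⊕ B)) ⊕ ¬C
= (D ∨ (D ⊕ B) ∨ ¬C) ∧ ¬((D ∨ (D ⊕ B)) ∧ ¬C)   [expand ⊕]
= (D ∨ (D ∨ B) ∧ ¬(D ∧ B) ∨ ¬C) ∧ ¬((D ∨ (D ⊕ B)) ∧ ¬C)   [expand ⊕]
= (D ∨ (D ∨ B) ∧ ¬(D ∧ B) ∨ ¬C) ∧ ¬((D ∨ (D ∨ B) ∧ ¬(D ∧ B)) ∧ ¬C)   [expand ⊕]
= (D ∨ (D ∨ B) ∧ (¬D ∨ ¬B) ∨ ¬C) ∧ ¬((D ∨ (D ∨ B) ∧ ¬(D ∧ B)) ∧ ¬C)   [De Morgan]
= (D ∨ (D ∨ B) ∧ (¬D ∨ ¬B) ∨ ¬C) ∧ (¬(D ∨ (D ∨ B) ∧ ¬(D ∧ B)) ∨ ¬¬C)   [De Morgan]
= (D ∨ (D ∨ B) ∧ (¬D ∨ ¬B) ∨ ¬C) ∧ (¬D ∧ ¬((D ∨ B) ∧ ¬(D ∧ B)) ∨ ¬¬C)   [De Morgan]
= (D ∨ (D ∨ B) ∧ (¬D ∨ ¬B) ∨ ¬C) ∧ (¬D ∧ (¬(D ∨ B) ∨ ¬¬(D ∧ B)) ∨ ¬¬C)   [De Morgan]
= (D ∨ (D ∨ B) ∧ (¬D ∨ ¬B) ∨ ¬C) ∧ (¬D ∧ (¬D ∧ ¬B ∨ ¬¬(D ∧ B)) ∨ ¬¬C)   [De Morgan]
= (D ∨ (D ∨ B) ∧ (¬D ∨ ¬B) ∨ ¬C) ∧ (¬D ∧ (¬D ∧ ¬B ∨ D ∧ B) ∨ ¬¬C)   [double negation]
= (D ∨ (D ∨ B) ∧ (¬D ∨ ¬B) ∨ ¬C) ∧ (¬D ∧ (¬D ∧ ¬B ∨ D ∧ B) ∨ C)   [double negation]
= (D ∨ D ∨ B ∨ ¬C) ∧ (D ∨ ¬D ∨ ¬B ∨ ¬C) ∧ (¬D ∨ C) ∧ (¬D ∨ D ∨ C) ∧ (¬D ∨ B ∨ C) ∧ (¬B ∨ D ∨ C) ∧ (¬B ∨ B ∨ C)   [distribute ∨ over ∧]
= (D ∨ B ∨ ¬C) ∧ (¬D ∨ C) ∧ (¬B ∨ D ∨ C)   [simplify]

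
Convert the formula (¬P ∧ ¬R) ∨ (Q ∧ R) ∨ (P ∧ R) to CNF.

(¬P ∧ ¬R) ∨ (Q ∧ R) ∨ (P ∧ R)
= (¬P ∨ Q ∨ P) ∧ (¬P ∨ Q ∨ R) ∧ (¬P ∨ R ∨ P) ∧ (¬P ∨ R ∨ R) ∧ (¬R ∨ Q ∨ P) ∧ (¬R ∨ Q ∨ R) ∧ (¬R ∨ R ∨ P) ∧ (¬R ∨ R ∨ R)
= (¬P ∨ R) ∧ (¬R ∨ Q ∨ P)

(¬P ∨ R) ∧ (¬R ∨ Q ∨ P)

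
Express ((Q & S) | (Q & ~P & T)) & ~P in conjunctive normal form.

((Q & S) | (Q & ~P & T)) & ~P
≡ (Q | Q) & (Q | ~P) & (Q | T) & (S | Q) & (S | ~P) & (S | T) & ~P   [distribute | over &]
≡ Q & (S | T) & ~P   [simplify]

Q & (S | T) & ~P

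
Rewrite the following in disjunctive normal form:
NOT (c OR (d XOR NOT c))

NOT c AND d

NOT (c OR (d XOR NOT c))
⇔ NOT (c OR (d AND NOT NOT c) OR (NOT d AND NOT c))
⇔ NOT c AND NOT (d AND NOT NOT c) AND NOT (NOT d AND NOT c)
⇔ NOT c AND (NOT d OR NOT NOT NOT c) AND NOT (NOT d AND NOT c)
⇔ NOT c AND (NOT d OR NOT c) AND NOT (NOT d AND NOT c)
⇔ NOT c AND (NOT d OR NOT c) AND (NOT NOT d OR NOT NOT c)
⇔ NOT c AND (NOT d OR NOT c) AND (d OR NOT NOT c)
⇔ NOT c AND (NOT d OR NOT c) AND (d OR c)
⇔ (NOT c AND NOT d AND d) OR (NOT c AND NOT d AND c) OR (NOT c AND NOT c AND d) OR (NOT c AND NOT c AND c)
⇔ NOT c AND d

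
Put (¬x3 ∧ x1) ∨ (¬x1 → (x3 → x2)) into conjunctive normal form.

¬x3 ∨ x1 ∨ x2

(¬x3 ∧ x1) ∨ (¬x1 → (x3 → x2))
≡ (¬x3 ∧ x1) ∨ ¬¬x1 ∨ (x3 → x2)   [eliminate →]
≡ (¬x3 ∧ x1) ∨ ¬¬x1 ∨ ¬x3 ∨ x2   [eliminate →]
≡ (¬x3 ∧ x1) ∨ x1 ∨ ¬x3 ∨ x2   [double negation]
≡ (¬x3 ∨ x1 ∨ ¬x3 ∨ x2) ∧ (x1 ∨ x1 ∨ ¬x3 ∨ x2)   [distribute ∨ over ∧]
≡ ¬x3 ∨ x1 ∨ x2   [simplify]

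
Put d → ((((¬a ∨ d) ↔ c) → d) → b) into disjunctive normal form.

d → ((((¬a ∨ d) ↔ c) → d) → b)
= ¬d ∨ ((((¬a ∨ d) ↔ c) → d) → b)   (eliminate →)
= ¬d ∨ ¬(((¬a ∨ d) ↔ c) → d) ∨ b   (eliminate →)
= ¬d ∨ ¬(¬((¬a ∨ d) ↔ c) ∨ d) ∨ b   (eliminate →)
= ¬d ∨ ¬(¬(((¬a ∨ d) → c) ∧ (c → (¬a ∨ d))) ∨ d) ∨ b   (eliminate ↔)
= ¬d ∨ ¬(¬((¬(¬a ∨ d) ∨ c) ∧ (c → (¬a ∨ d))) ∨ d) ∨ b   (eliminate →)
= ¬d ∨ ¬(¬((¬(¬a ∨ d) ∨ c) ∧ (¬c ∨ ¬a ∨ d)) ∨ d) ∨ b   (eliminate →)
= ¬d ∨ (¬¬((¬(¬a ∨ d) ∨ c) ∧ (¬c ∨ ¬a ∨ d)) ∧ ¬d) ∨ b   (De Morgan)
= ¬d ∨ ((¬(¬a ∨ d) ∨ c) ∧ (¬c ∨ ¬a ∨ d) ∧ ¬d) ∨ b   (double negation)
= ¬d ∨ (((¬¬a ∧ ¬d) ∨ c) ∧ (¬c ∨ ¬a ∨ d) ∧ ¬d) ∨ b   (De Morgan)
= ¬d ∨ (((a ∧ ¬d) ∨ c) ∧ (¬c ∨ ¬a ∨ d) ∧ ¬d) ∨ b   (double negation)
= ¬d ∨ (a ∧ ¬d ∧ ¬c ∧ ¬d) ∨ (a ∧ ¬d ∧ ¬a ∧ ¬d) ∨ (a ∧ ¬d ∧ d ∧ ¬d) ∨ (c ∧ ¬c ∧ ¬d) ∨ (c ∧ ¬a ∧ ¬d) ∨ (c ∧ d ∧ ¬d) ∨ b   (distribute ∧ over ∨)
= ¬d ∨ b   (simplify)

¬d ∨ b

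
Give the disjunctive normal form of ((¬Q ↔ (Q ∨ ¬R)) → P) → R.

((¬Q ↔ (Q ∨ ¬R)) → P) → R
⇔ ¬((¬Q ↔ (Q ∨ ¬R)) → P) ∨ R   (eliminate →)
⇔ ¬(¬(¬Q ↔ (Q ∨ ¬R)) ∨ P) ∨ R   (eliminate →)
⇔ ¬(¬((¬Q → (Q ∨ ¬R)) ∧ ((Q ∨ ¬R) → ¬Q)) ∨ P) ∨ R   (eliminate ↔)
⇔ ¬(¬((¬¬Q ∨ Q ∨ ¬R) ∧ ((Q ∨ ¬R) → ¬Q)) ∨ P) ∨ R   (eliminate →)
⇔ ¬(¬((¬¬Q ∨ Q ∨ ¬R) ∧ (¬(Q ∨ ¬R) ∨ ¬Q)) ∨ P) ∨ R   (eliminate →)
⇔ (¬¬((¬¬Q ∨ Q ∨ ¬R) ∧ (¬(Q ∨ ¬R) ∨ ¬Q)) ∧ ¬P) ∨ R   (De Morgan)
⇔ ((¬¬Q ∨ Q ∨ ¬R) ∧ (¬(Q ∨ ¬R) ∨ ¬Q) ∧ ¬P) ∨ R   (double negation)
⇔ ((Q ∨ Q ∨ ¬R) ∧ (¬(Q ∨ ¬R) ∨ ¬Q) ∧ ¬P) ∨ R   (double negation)
⇔ ((Q ∨ Q ∨ ¬R) ∧ ((¬Q ∧ ¬¬R) ∨ ¬Q) ∧ ¬P) ∨ R   (De Morgan)
⇔ ((Q ∨ Q ∨ ¬R) ∧ ((¬Q ∧ R) ∨ ¬Q) ∧ ¬P) ∨ R   (double negation)
⇔ (Q ∧ ¬Q ∧ R ∧ ¬P) ∨ (Q ∧ ¬Q ∧ ¬P) ∨ (Q ∧ ¬Q ∧ R ∧ ¬P) ∨ (Q ∧ ¬Q ∧ ¬P) ∨ (¬R ∧ ¬Q ∧ R ∧ ¬P) ∨ (¬R ∧ ¬Q ∧ ¬P) ∨ R   (distribute ∧ over ∨)
⇔ (¬R ∧ ¬Q ∧ ¬P) ∨ R   (simplify)

(¬R ∧ ¬Q ∧ ¬P) ∨ R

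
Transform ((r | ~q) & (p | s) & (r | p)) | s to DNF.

((r | ~q) & (p | s) & (r | p)) | s
≡ (r & p & r) | (r & p & p) | (r & s & r) | (r & s & p) | (~q & p & r) | (~q & p & p) | (~q & s & r) | (~q & s & p) | s   [distribute & over |]
≡ (r & p) | (~q & p) | s   [simplify]

(r & p) | (~q & p) | s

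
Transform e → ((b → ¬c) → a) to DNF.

e → ((b → ¬c) → a)
= ¬e ∨ ((b → ¬c) → a)   — eliminate →
= ¬e ∨ ¬(b → ¬c) ∨ a   — eliminate →
= ¬e ∨ ¬(¬b ∨ ¬c) ∨ a   — eliminate →
= ¬e ∨ (¬¬b ∧ ¬¬c) ∨ a   — De Morgan
= ¬e ∨ (b ∧ ¬¬c) ∨ a   — double negation
= ¬e ∨ (b ∧ c) ∨ a   — double negation

¬e ∨ (b ∧ c) ∨ a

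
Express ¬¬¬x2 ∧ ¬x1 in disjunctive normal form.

¬x2 ∧ ¬x1

¬¬¬x2 ∧ ¬x1
≡ ¬x2 ∧ ¬x1   — double negation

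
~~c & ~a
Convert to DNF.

c & ~a

~~c & ~a
= c & ~a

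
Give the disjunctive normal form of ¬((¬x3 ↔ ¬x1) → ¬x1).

¬((¬x3 ↔ ¬x1) → ¬x1)
⇔ ¬(¬(¬x3 ↔ ¬x1) ∨ ¬x1)   [eliminate →]
⇔ ¬(¬((¬x3 → ¬x1) ∧ (¬x1 → ¬x3)) ∨ ¬x1)   [eliminate ↔]
⇔ ¬(¬((¬¬x3 ∨ ¬x1) ∧ (¬x1 → ¬x3)) ∨ ¬x1)   [eliminate →]
⇔ ¬(¬((¬¬x3 ∨ ¬x1) ∧ (¬¬x1 ∨ ¬x3)) ∨ ¬x1)   [eliminate →]
⇔ ¬¬((¬¬x3 ∨ ¬x1) ∧ (¬¬x1 ∨ ¬x3)) ∧ ¬¬x1   [De Morgan]
⇔ (¬¬x3 ∨ ¬x1) ∧ (¬¬x1 ∨ ¬x3) ∧ ¬¬x1   [double negation]
⇔ (x3 ∨ ¬x1) ∧ (¬¬x1 ∨ ¬x3) ∧ ¬¬x1   [double negation]
⇔ (x3 ∨ ¬x1) ∧ (x1 ∨ ¬x3) ∧ ¬¬x1   [double negation]
⇔ (x3 ∨ ¬x1) ∧ (x1 ∨ ¬x3) ∧ x1   [double negation]
⇔ (x3 ∧ x1 ∧ x1) ∨ (x3 ∧ ¬x3 ∧ x1) ∨ (¬x1 ∧ x1 ∧ x1) ∨ (¬x1 ∧ ¬x3 ∧ x1)   [distribute ∧ over ∨]
⇔ x3 ∧ x1   [simplify]

x3 ∧ x1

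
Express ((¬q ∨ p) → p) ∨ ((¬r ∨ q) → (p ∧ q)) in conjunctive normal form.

((¬q ∨ p) → p) ∨ ((¬r ∨ q) → (p ∧ q))
≡ ¬(¬q ∨ p) ∨ p ∨ ((¬r ∨ q) → (p ∧ q))   (eliminate →)
≡ ¬(¬q ∨ p) ∨ p ∨ ¬(¬r ∨ q) ∨ (p ∧ q)   (eliminate →)
≡ (¬¬q ∧ ¬p) ∨ p ∨ ¬(¬r ∨ q) ∨ (p ∧ q)   (De Morgan)
≡ (q ∧ ¬p) ∨ p ∨ ¬(¬r ∨ q) ∨ (p ∧ q)   (double negation)
≡ (q ∧ ¬p) ∨ p ∨ (¬¬r ∧ ¬q) ∨ (p ∧ q)   (De Morgan)
≡ (q ∧ ¬p) ∨ p ∨ (r ∧ ¬q) ∨ (p ∧ q)   (double negation)
≡ (q ∨ p ∨ r ∨ p) ∧ (q ∨ p ∨ r ∨ q) ∧ (q ∨ p ∨ ¬q ∨ p) ∧ (q ∨ p ∨ ¬q ∨ q) ∧ (¬p ∨ p ∨ r ∨ p) ∧ (¬p ∨ p ∨ r ∨ q) ∧ (¬p ∨ p ∨ ¬q ∨ p) ∧ (¬p ∨ p ∨ ¬q ∨ q)   (distribute ∨ over ∧)
≡ q ∨ p ∨ r   (simplify)

q ∨ p ∨ r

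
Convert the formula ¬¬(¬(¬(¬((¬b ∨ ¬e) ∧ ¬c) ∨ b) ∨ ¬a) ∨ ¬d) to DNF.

¬¬(¬(¬(¬((¬b ∨ ¬e) ∧ ¬c) ∨ b) ∨ ¬a) ∨ ¬d)
⇔ ¬(¬(¬((¬b ∨ ¬e) ∧ ¬c) ∨ b) ∨ ¬a) ∨ ¬d
⇔ (¬¬(¬((¬b ∨ ¬e) ∧ ¬c) ∨ b) ∧ ¬¬a) ∨ ¬d
⇔ ((¬((¬b ∨ ¬e) ∧ ¬c) ∨ b) ∧ ¬¬a) ∨ ¬d
⇔ ((¬(¬b ∨ ¬e) ∨ ¬¬c ∨ b) ∧ ¬¬a) ∨ ¬d
⇔ (((¬¬b ∧ ¬¬e) ∨ ¬¬c ∨ b) ∧ ¬¬a) ∨ ¬d
⇔ (((b ∧ ¬¬e) ∨ ¬¬c ∨ b) ∧ ¬¬a) ∨ ¬d
⇔ (((b ∧ e) ∨ ¬¬c ∨ b) ∧ ¬¬a) ∨ ¬d
⇔ (((b ∧ e) ∨ c ∨ b) ∧ ¬¬a) ∨ ¬d
⇔ (((b ∧ e) ∨ c ∨ b) ∧ a) ∨ ¬d
⇔ (b ∧ e ∧ a) ∨ (c ∧ a) ∨ (b ∧ a) ∨ ¬d
⇔ (c ∧ a) ∨ (b ∧ a) ∨ ¬d

(c ∧ a) ∨ (b ∧ a) ∨ ¬d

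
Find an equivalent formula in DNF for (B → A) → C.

(B → A) → C
⇔ ¬(B → A) ∨ C   — eliminate →
⇔ ¬(¬B ∨ A) ∨ C   — eliminate →
⇔ (¬¬B ∧ ¬A) ∨ C   — De Morgan
⇔ (B ∧ ¬A) ∨ C   — double negation

(B ∧ ¬A) ∨ C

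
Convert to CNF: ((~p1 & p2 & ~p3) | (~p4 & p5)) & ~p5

((~p1 & p2 & ~p3) | (~p4 & p5)) & ~p5
≡ (~p1 | ~p4) & (~p1 | p5) & (p2 | ~p4) & (p2 | p5) & (~p3 | ~p4) & (~p3 | p5) & ~p5   — distribute | over &

(~p1 | ~p4) & (~p1 | p5) & (p2 | ~p4) & (p2 | p5) & (~p3 | ~p4) & (~p3 | p5) & ~p5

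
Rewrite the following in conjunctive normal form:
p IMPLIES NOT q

NOT p OR NOT q

p IMPLIES NOT q
≡ NOT p OR NOT q   — eliminate IMPLIES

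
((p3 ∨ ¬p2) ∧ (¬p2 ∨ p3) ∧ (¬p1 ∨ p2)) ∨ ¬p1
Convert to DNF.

((p3 ∨ ¬p2) ∧ (¬p2 ∨ p3) ∧ (¬p1 ∨ p2)) ∨ ¬p1
⇔ (p3 ∧ ¬p2 ∧ ¬p1) ∨ (p3 ∧ ¬p2 ∧ p2) ∨ (p3 ∧ p3 ∧ ¬p1) ∨ (p3 ∧ p3 ∧ p2) ∨ (¬p2 ∧ ¬p2 ∧ ¬p1) ∨ (¬p2 ∧ ¬p2 ∧ p2) ∨ (¬p2 ∧ p3 ∧ ¬p1) ∨ (¬p2 ∧ p3 ∧ p2) ∨ ¬p1
⇔ (p3 ∧ p2) ∨ ¬p1

(p3 ∧ p2) ∨ ¬p1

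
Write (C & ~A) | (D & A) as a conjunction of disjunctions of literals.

(C & ~A) | (D & A)
= (C | D) & (C | A) & (~A | D) & (~A | A)   [distribute | over &]
= (C | D) & (C | A) & (~A | D)   [simplify]

(C | D) & (C | A) & (~A | D)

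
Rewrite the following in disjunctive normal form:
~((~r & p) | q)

~((~r & p) | q)
≡ ~(~r & p) & ~q   [De Morgan]
≡ (~~r | ~p) & ~q   [De Morgan]
≡ (r | ~p) & ~q   [double negation]
≡ (r & ~q) | (~p & ~q)   [distribute & over |]

(r & ~q) | (~p & ~q)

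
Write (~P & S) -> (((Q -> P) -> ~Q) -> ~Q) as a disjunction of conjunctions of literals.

P | ~S | ~Q

(~P & S) -> (((Q -> P) -> ~Q) -> ~Q)
≡ ~(~P & S) | (((Q -> P) -> ~Q) -> ~Q)   [eliminate ->]
≡ ~(~P & S) | ~((Q -> P) -> ~Q) | ~Q   [eliminate ->]
≡ ~(~P & S) | ~(~(Q -> P) | ~Q) | ~Q   [eliminate ->]
≡ ~(~P & S) | ~(~(~Q | P) | ~Q) | ~Q   [eliminate ->]
≡ ~~P | ~S | ~(~(~Q | P) | ~Q) | ~Q   [De Morgan]
≡ P | ~S | ~(~(~Q | P) | ~Q) | ~Q   [double negation]
≡ P | ~S | (~~(~Q | P) & ~~Q) | ~Q   [De Morgan]
≡ P | ~S | ((~Q | P) & ~~Q) | ~Q   [double negation]
≡ P | ~S | ((~Q | P) & Q) | ~Q   [double negation]
≡ P | ~S | (~Q & Q) | (P & Q) | ~Q   [distribute & over |]
≡ P | ~S | ~Q   [simplify]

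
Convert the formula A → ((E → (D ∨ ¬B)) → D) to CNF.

(¬A ∨ E ∨ D) ∧ (¬A ∨ B ∨ D)

A → ((E → (D ∨ ¬B)) → D)
⇔ ¬A ∨ ((E → (D ∨ ¬B)) → D)   [eliminate →]
⇔ ¬A ∨ ¬(E → (D ∨ ¬B)) ∨ D   [eliminate →]
⇔ ¬A ∨ ¬(¬E ∨ D ∨ ¬B) ∨ D   [eliminate →]
⇔ ¬A ∨ (¬¬E ∧ ¬D ∧ ¬¬B) ∨ D   [De Morgan]
⇔ ¬A ∨ (E ∧ ¬D ∧ ¬¬B) ∨ D   [double negation]
⇔ ¬A ∨ (E ∧ ¬D ∧ B) ∨ D   [double negation]
⇔ (¬A ∨ E ∨ D) ∧ (¬A ∨ ¬D ∨ D) ∧ (¬A ∨ B ∨ D)   [distribute ∨ over ∧]
⇔ (¬A ∨ E ∨ D) ∧ (¬A ∨ B ∨ D)   [simplify]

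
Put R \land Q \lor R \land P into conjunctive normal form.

R \land (Q \lor P)

R \land Q \lor R \land P
⇔ (R \lor R) \land (R \lor P) \land (Q \lor R) \land (Q \lor P)   [distribute \lor over \land]
⇔ R \land (Q \lor P)   [simplify]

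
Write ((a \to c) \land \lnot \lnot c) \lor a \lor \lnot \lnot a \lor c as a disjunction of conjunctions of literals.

c \lor a

((a \to c) \land \lnot \lnot c) \lor a \lor \lnot \lnot a \lor c
= ((\lnot a \lor c) \land \lnot \lnot c) \lor a \lor \lnot \lnot a \lor c   [eliminate \to]
= ((\lnot a \lor c) \land c) \lor a \lor \lnot \lnot a \lor c   [double negation]
= ((\lnot a \lor c) \land c) \lor a \lor a \lor c   [double negation]
= (\lnot a \land c) \lor (c \land c) \lor a \lor a \lor c   [distribute \land over \lor]
= c \lor a   [simplify]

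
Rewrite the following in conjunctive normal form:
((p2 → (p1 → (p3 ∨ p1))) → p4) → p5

¬p4 ∨ p5

((p2 → (p1 → (p3 ∨ p1))) → p4) → p5
= ¬((p2 → (p1 → (p3 ∨ p1))) → p4) ∨ p5   — eliminate →
= ¬(¬(p2 → (p1 → (p3 ∨ p1))) ∨ p4) ∨ p5   — eliminate →
= ¬(¬(¬p2 ∨ (p1 → (p3 ∨ p1))) ∨ p4) ∨ p5   — eliminate →
= ¬(¬(¬p2 ∨ ¬p1 ∨ p3 ∨ p1) ∨ p4) ∨ p5   — eliminate →
= (¬¬(¬p2 ∨ ¬p1 ∨ p3 ∨ p1) ∧ ¬p4) ∨ p5   — De Morgan
= ((¬p2 ∨ ¬p1 ∨ p3 ∨ p1) ∧ ¬p4) ∨ p5   — double negation
= (¬p2 ∨ ¬p1 ∨ p3 ∨ p1 ∨ p5) ∧ (¬p4 ∨ p5)   — distribute ∨ over ∧
= ¬p4 ∨ p5   — simplify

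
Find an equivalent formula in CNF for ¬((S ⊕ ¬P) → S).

(S ∨ ¬P) ∧ ¬S

¬((S ⊕ ¬P) → S)
= ¬(¬(S ⊕ ¬P) ∨ S)
= ¬(¬((S ∨ ¬P) ∧ ¬(S ∧ ¬P)) ∨ S)
= ¬¬((S ∨ ¬P) ∧ ¬(S ∧ ¬P)) ∧ ¬S
= (S ∨ ¬P) ∧ ¬(S ∧ ¬P) ∧ ¬S
= (S ∨ ¬P) ∧ (¬S ∨ ¬¬P) ∧ ¬S
= (S ∨ ¬P) ∧ (¬S ∨ P) ∧ ¬S
= (S ∨ ¬P) ∧ ¬S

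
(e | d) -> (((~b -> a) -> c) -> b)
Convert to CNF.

(e | d) -> (((~b -> a) -> c) -> b)
⇔ ~(e | d) | (((~b -> a) -> c) -> b)
⇔ ~(e | d) | ~((~b -> a) -> c) | b
⇔ ~(e | d) | ~(~(~b -> a) | c) | b
⇔ ~(e | d) | ~(~(~~b | a) | c) | b
⇔ (~e & ~d) | ~(~(~~b | a) | c) | b
⇔ (~e & ~d) | (~~(~~b | a) & ~c) | b
⇔ (~e & ~d) | ((~~b | a) & ~c) | b
⇔ (~e & ~d) | ((b | a) & ~c) | b
⇔ (~e | b | a | b) & (~e | ~c | b) & (~d | b | a | b) & (~d | ~c | b)
⇔ (~e | b | a) & (~e | ~c | b) & (~d | b | a) & (~d | ~c | b)

(~e | b | a) & (~e | ~c | b) & (~d | b | a) & (~d | ~c | b)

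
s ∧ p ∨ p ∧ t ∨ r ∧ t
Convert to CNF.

s ∧ p ∨ p ∧ t ∨ r ∧ t
⇔ (s ∨ p ∨ r) ∧ (s ∨ p ∨ t) ∧ (s ∨ t ∨ r) ∧ (s ∨ t ∨ t) ∧ (p ∨ p ∨ r) ∧ (p ∨ p ∨ t) ∧ (p ∨ t ∨ r) ∧ (p ∨ t ∨ t)   [distribute ∨ over ∧]
⇔ (s ∨ t) ∧ (p ∨ r) ∧ (p ∨ t)   [simplify]

(s ∨ t) ∧ (p ∨ r) ∧ (p ∨ t)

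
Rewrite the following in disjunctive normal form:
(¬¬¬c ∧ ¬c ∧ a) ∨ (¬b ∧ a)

(¬¬¬c ∧ ¬c ∧ a) ∨ (¬b ∧ a)
⇔ (¬c ∧ ¬c ∧ a) ∨ (¬b ∧ a)   — double negation
⇔ (¬c ∧ a) ∨ (¬b ∧ a)   — simplify

(¬c ∧ a) ∨ (¬b ∧ a)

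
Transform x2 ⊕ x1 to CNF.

(x2 ∨ x1) ∧ (¬x2 ∨ ¬x1)

x2 ⊕ x1
⇔ (x2 ∨ x1) ∧ ¬(x2 ∧ x1)   (expand ⊕)
⇔ (x2 ∨ x1) ∧ (¬x2 ∨ ¬x1)   (De Morgan)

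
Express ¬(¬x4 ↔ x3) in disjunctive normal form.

¬(¬x4 ↔ x3)
≡ ¬((¬x4 → x3) ∧ (x3 → ¬x4))
≡ ¬((¬¬x4 ∨ x3) ∧ (x3 → ¬x4))
≡ ¬((¬¬x4 ∨ x3) ∧ (¬x3 ∨ ¬x4))
≡ ¬(¬¬x4 ∨ x3) ∨ ¬(¬x3 ∨ ¬x4)
≡ (¬¬¬x4 ∧ ¬x3) ∨ ¬(¬x3 ∨ ¬x4)
≡ (¬x4 ∧ ¬x3) ∨ ¬(¬x3 ∨ ¬x4)
≡ (¬x4 ∧ ¬x3) ∨ (¬¬x3 ∧ ¬¬x4)
≡ (¬x4 ∧ ¬x3) ∨ (x3 ∧ ¬¬x4)
≡ (¬x4 ∧ ¬x3) ∨ (x3 ∧ x4)

(¬x4 ∧ ¬x3) ∨ (x3 ∧ x4)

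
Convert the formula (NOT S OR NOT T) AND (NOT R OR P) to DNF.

(NOT S AND NOT R) OR (NOT S AND P) OR (NOT T AND NOT R) OR (NOT T AND P)

(NOT S OR NOT T) AND (NOT R OR P)
≡ (NOT S AND NOT R) OR (NOT S AND P) OR (NOT T AND NOT R) OR (NOT T AND P)   (distribute AND over OR)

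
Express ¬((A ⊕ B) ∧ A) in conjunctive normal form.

¬A ∨ B

¬((A ⊕ B) ∧ A)
≡ ¬((A ∨ B) ∧ ¬(A ∧ B) ∧ A)   — expand ⊕
≡ ¬(A ∨ B) ∨ ¬¬(A ∧ B) ∨ ¬A   — De Morgan
≡ (¬A ∧ ¬B) ∨ ¬¬(A ∧ B) ∨ ¬A   — De Morgan
≡ (¬A ∧ ¬B) ∨ (A ∧ B) ∨ ¬A   — double negation
≡ (¬A ∨ A ∨ ¬A) ∧ (¬A ∨ B ∨ ¬A) ∧ (¬B ∨ A ∨ ¬A) ∧ (¬B ∨ B ∨ ¬A)   — distribute ∨ over ∧
≡ ¬A ∨ B   — simplify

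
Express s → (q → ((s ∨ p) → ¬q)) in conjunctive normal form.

s → (q → ((s ∨ p) → ¬q))
= ¬s ∨ (q → ((s ∨ p) → ¬q))   (eliminate →)
= ¬s ∨ ¬q ∨ ((s ∨ p) → ¬q)   (eliminate →)
= ¬s ∨ ¬q ∨ ¬(s ∨ p) ∨ ¬q   (eliminate →)
= ¬s ∨ ¬q ∨ (¬s ∧ ¬p) ∨ ¬q   (De Morgan)
= (¬s ∨ ¬q ∨ ¬s ∨ ¬q) ∧ (¬s ∨ ¬q ∨ ¬p ∨ ¬q)   (distribute ∨ over ∧)
= ¬s ∨ ¬q   (simplify)

¬s ∨ ¬q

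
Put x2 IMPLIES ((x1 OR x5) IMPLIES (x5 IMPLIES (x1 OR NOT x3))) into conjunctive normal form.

x2 IMPLIES ((x1 OR x5) IMPLIES (x5 IMPLIES (x1 OR NOT x3)))
⇔ NOT x2 OR ((x1 OR x5) IMPLIES (x5 IMPLIES (x1 OR NOT x3)))   [eliminate IMPLIES]
⇔ NOT x2 OR NOT (x1 OR x5) OR (x5 IMPLIES (x1 OR NOT x3))   [eliminate IMPLIES]
⇔ NOT x2 OR NOT (x1 OR x5) OR NOT x5 OR x1 OR NOT x3   [eliminate IMPLIES]
⇔ NOT x2 OR (NOT x1 AND NOT x5) OR NOT x5 OR x1 OR NOT x3   [De Morgan]
⇔ (NOT x2 OR NOT x1 OR NOT x5 OR x1 OR NOT x3) AND (NOT x2 OR NOT x5 OR NOT x5 OR x1 OR NOT x3)   [distribute OR over AND]
⇔ NOT x2 OR NOT x5 OR x1 OR NOT x3   [simplify]

NOT x2 OR NOT x5 OR x1 OR NOT x3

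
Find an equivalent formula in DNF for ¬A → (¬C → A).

A ∨ C

¬A → (¬C → A)
= ¬¬A ∨ (¬C → A)   [eliminate →]
= ¬¬A ∨ ¬¬C ∨ A   [eliminate →]
= A ∨ ¬¬C ∨ A   [double negation]
= A ∨ C ∨ A   [double negation]
= A ∨ C   [simplify]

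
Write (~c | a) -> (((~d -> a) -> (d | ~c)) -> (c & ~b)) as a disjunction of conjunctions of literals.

(~c | a) -> (((~d -> a) -> (d | ~c)) -> (c & ~b))
= ~(~c | a) | (((~d -> a) -> (d | ~c)) -> (c & ~b))   [eliminate ->]
= ~(~c | a) | ~((~d -> a) -> (d | ~c)) | (c & ~b)   [eliminate ->]
= ~(~c | a) | ~(~(~d -> a) | d | ~c) | (c & ~b)   [eliminate ->]
= ~(~c | a) | ~(~(~~d | a) | d | ~c) | (c & ~b)   [eliminate ->]
= (~~c & ~a) | ~(~(~~d | a) | d | ~c) | (c & ~b)   [De Morgan]
= (c & ~a) | ~(~(~~d | a) | d | ~c) | (c & ~b)   [double negation]
= (c & ~a) | (~~(~~d | a) & ~d & ~~c) | (c & ~b)   [De Morgan]
= (c & ~a) | ((~~d | a) & ~d & ~~c) | (c & ~b)   [double negation]
= (c & ~a) | ((d | a) & ~d & ~~c) | (c & ~b)   [double negation]
= (c & ~a) | ((d | a) & ~d & c) | (c & ~b)   [double negation]
= (c & ~a) | (d & ~d & c) | (a & ~d & c) | (c & ~b)   [distribute & over |]
= (c & ~a) | (a & ~d & c) | (c & ~b)   [simplify]

(c & ~a) | (a & ~d & c) | (c & ~b)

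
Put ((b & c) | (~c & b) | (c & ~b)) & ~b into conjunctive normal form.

((b & c) | (~c & b) | (c & ~b)) & ~b
≡ (b | ~c | c) & (b | ~c | ~b) & (b | b | c) & (b | b | ~b) & (c | ~c | c) & (c | ~c | ~b) & (c | b | c) & (c | b | ~b) & ~b   [distribute | over &]
≡ (b | c) & ~b   [simplify]

(b | c) & ~b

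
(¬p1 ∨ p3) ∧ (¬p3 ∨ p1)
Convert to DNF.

(¬p1 ∨ p3) ∧ (¬p3 ∨ p1)
≡ ¬p1 ∧ ¬p3 ∨ ¬p1 ∧ p1 ∨ p3 ∧ ¬p3 ∨ p3 ∧ p1   (distribute ∧ over ∨)
≡ ¬p1 ∧ ¬p3 ∨ p3 ∧ p1   (simplify)

¬p1 ∧ ¬p3 ∨ p3 ∧ p1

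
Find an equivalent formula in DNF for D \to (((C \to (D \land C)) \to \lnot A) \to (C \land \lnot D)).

\lnot D \lor (\lnot C \land A) \lor (D \land C \land A)

D \to (((C \to (D \land C)) \to \lnot A) \to (C \land \lnot D))
≡ \lnot D \lor (((C \to (D \land C)) \to \lnot A) \to (C \land \lnot D))   [eliminate \to]
≡ \lnot D \lor \lnot ((C \to (D \land C)) \to \lnot A) \lor (C \land \lnot D)   [eliminate \to]
≡ \lnot D \lor \lnot (\lnot (C \to (D \land C)) \lor \lnot A) \lor (C \land \lnot D)   [eliminate \to]
≡ \lnot D \lor \lnot (\lnot (\lnot C \lor (D \land C)) \lor \lnot A) \lor (C \land \lnot D)   [eliminate \to]
≡ \lnot D \lor (\lnot \lnot (\lnot C \lor (D \land C)) \land \lnot \lnot A) \lor (C \land \lnot D)   [De Morgan]
≡ \lnot D \lor ((\lnot C \lor (D \land C)) \land \lnot \lnot A) \lor (C \land \lnot D)   [double negation]
≡ \lnot D \lor ((\lnot C \lor (D \land C)) \land A) \lor (C \land \lnot D)   [double negation]
≡ \lnot D \lor (\lnot C \land A) \lor (D \land C \land A) \lor (C \land \lnot D)   [distribute \land over \lor]
≡ \lnot D \lor (\lnot C \land A) \lor (D \land C \land A)   [simplify]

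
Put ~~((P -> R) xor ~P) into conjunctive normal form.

(~P | R) & P

~~((P -> R) xor ~P)
≡ ~~(((P -> R) | ~P) & ~((P -> R) & ~P))
≡ ~~((~P | R | ~P) & ~((P -> R) & ~P))
≡ ~~((~P | R | ~P) & ~((~P | R) & ~P))
≡ (~P | R | ~P) & ~((~P | R) & ~P)
≡ (~P | R | ~P) & (~(~P | R) | ~~P)
≡ (~P | R | ~P) & ((~~P & ~R) | ~~P)
≡ (~P | R | ~P) & ((P & ~R) | ~~P)
≡ (~P | R | ~P) & ((P & ~R) | P)
≡ (~P | R | ~P) & (P | P) & (~R | P)
≡ (~P | R) & P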